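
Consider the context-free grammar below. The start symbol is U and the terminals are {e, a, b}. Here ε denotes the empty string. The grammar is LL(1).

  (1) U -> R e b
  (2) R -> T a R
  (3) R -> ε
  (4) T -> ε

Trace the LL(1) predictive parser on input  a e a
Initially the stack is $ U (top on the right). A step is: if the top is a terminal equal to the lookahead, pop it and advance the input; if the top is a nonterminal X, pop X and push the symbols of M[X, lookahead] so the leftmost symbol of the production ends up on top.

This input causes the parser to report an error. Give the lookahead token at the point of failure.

step 1: stack=$ U  input=a e a $  — expand U -> R e b
step 2: stack=$ b e R  input=a e a $  — expand R -> T a R
step 3: stack=$ b e R a T  input=a e a $  — expand T -> ε
step 4: stack=$ b e R a  input=a e a $  — match a
step 5: stack=$ b e R  input=e a $  — expand R -> ε
step 6: stack=$ b e  input=e a $  — match e
step 7: stack=$ b  input=a $  — error: top is terminal b but lookahead is a

a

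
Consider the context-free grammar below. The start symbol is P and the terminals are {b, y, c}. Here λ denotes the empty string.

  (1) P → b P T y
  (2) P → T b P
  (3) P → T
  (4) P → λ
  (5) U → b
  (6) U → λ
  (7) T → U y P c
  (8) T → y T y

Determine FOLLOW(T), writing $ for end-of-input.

{$, b, c, y}

FIRST(U): from U→b we get {b}; from U→λ we get {λ}. So FIRST(U) = {λ, b}.
FIRST(T): from T→U y P c we get {b, y}; from T→y T y we get {y}. So FIRST(T) = {b, y}.
FIRST(P): from P→b P T y we get {b}; from P→T b P we get {b, y}; from P→T we get {b, y}; from P→λ we get {λ}. So FIRST(P) = {λ, b, y}.
FOLLOW(P) includes $ since P is the start symbol.
FOLLOW(P): in P→b P T y, P is followed by T y with FIRST {b, y}; in P→T b P, the suffix after P is empty (adds nothing new); in T→U y P c, P is followed by c with FIRST {c}. Thus FOLLOW(P) = {$, b, c, y}.
FOLLOW(U): in T→U y P c, U is followed by y P c with FIRST {y}. Thus FOLLOW(U) = {y}.
FOLLOW(T): in P→b P T y, T is followed by y with FIRST {y}; in P→T b P, T is followed by b P with FIRST {b}; in P→T, the suffix after T is empty, so FOLLOW(T) ⊇ FOLLOW(P) = {$, b, c, y}; in T→y T y, T is followed by y with FIRST {y}. Thus FOLLOW(T) = {$, b, c, y}.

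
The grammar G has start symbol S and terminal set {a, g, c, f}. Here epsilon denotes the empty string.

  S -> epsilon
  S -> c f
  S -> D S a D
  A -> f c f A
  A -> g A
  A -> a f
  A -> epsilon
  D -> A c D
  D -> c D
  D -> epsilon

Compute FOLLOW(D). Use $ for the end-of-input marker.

{$, a, c, f, g}

FIRST(A) = {epsilon, a, f, g}
FIRST(D) = {epsilon, a, c, f, g}  (via A c D)
FIRST(S) = {epsilon, a, c, f, g}  (via D S a D)
FOLLOW(S) includes $ since S is the start symbol.
FOLLOW(S): in S->D S a D, S is followed by a D with FIRST {a}. Thus FOLLOW(S) = {$, a}.
FOLLOW(A): in A->f c f A, the suffix after A is empty (adds nothing new); in A->g A, the suffix after A is empty (adds nothing new); in D->A c D, A is followed by c D with FIRST {c}. Thus FOLLOW(A) = {c}.
FOLLOW(D): in S->D S a D (occurrence 1), D is followed by S a D with FIRST {a, c, f, g}; in S->D S a D (occurrence 2), the suffix after D is empty, so FOLLOW(D) ⊇ FOLLOW(S) = {$, a}; in D->A c D, the suffix after D is empty (adds nothing new); in D->c D, the suffix after D is empty (adds nothing new). Thus FOLLOW(D) = {$, a, c, f, g}.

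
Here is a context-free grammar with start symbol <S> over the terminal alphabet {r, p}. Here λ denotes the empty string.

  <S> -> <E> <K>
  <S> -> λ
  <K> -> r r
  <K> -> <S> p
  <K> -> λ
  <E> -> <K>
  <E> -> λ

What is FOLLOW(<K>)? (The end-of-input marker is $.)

FIRST(<S>): from <S>-><E> <K> we get {λ, p, r}; from <S>->λ we get {λ}. So FIRST(<S>) = {λ, p, r}.
FIRST(<K>): from <K>->r r we get {r}; from <K>-><S> p we get {p, r}; from <K>->λ we get {λ}. So FIRST(<K>) = {λ, p, r}.
FIRST(<E>): from <E>-><K> we get {λ, p, r}; from <E>->λ we get {λ}. So FIRST(<E>) = {λ, p, r}.
FOLLOW(<S>) includes $ since <S> is the start symbol.
FOLLOW(<S>): in <K>-><S> p, <S> is followed by p with FIRST {p}. Thus FOLLOW(<S>) = {$, p}.
FOLLOW(<E>): in <S>-><E> <K>, <E> is followed by <K> with FIRST {λ, p, r}; in <S>-><E> <K>, the suffix after <E> is nullable, so FOLLOW(<E>) ⊇ FOLLOW(<S>) = {$, p}. Thus FOLLOW(<E>) = {$, p, r}.
FOLLOW(<K>): in <S>-><E> <K>, the suffix after <K> is empty, so FOLLOW(<K>) ⊇ FOLLOW(<S>) = {$, p}; in <E>-><K>, the suffix after <K> is empty, so FOLLOW(<K>) ⊇ FOLLOW(<E>) = {$, p, r}. Thus FOLLOW(<K>) = {$, p, r}.

{$, p, r}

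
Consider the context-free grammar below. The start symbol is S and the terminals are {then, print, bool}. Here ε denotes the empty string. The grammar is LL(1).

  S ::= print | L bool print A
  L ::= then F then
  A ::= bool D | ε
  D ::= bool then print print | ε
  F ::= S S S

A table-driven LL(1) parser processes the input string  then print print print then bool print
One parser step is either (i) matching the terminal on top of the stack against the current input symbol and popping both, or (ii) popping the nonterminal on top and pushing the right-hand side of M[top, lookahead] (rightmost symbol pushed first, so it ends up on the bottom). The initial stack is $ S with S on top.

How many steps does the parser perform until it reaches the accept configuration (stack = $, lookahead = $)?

step 1: stack=$ S  input=then print print print then bool print $  — expand S ::= L bool print A
step 2: stack=$ A print bool L  input=then print print print then bool print $  — expand L ::= then F then
step 3: stack=$ A print bool then F then  input=then print print print then bool print $  — match then
step 4: stack=$ A print bool then F  input=print print print then bool print $  — expand F ::= S S S
step 5: stack=$ A print bool then S S S  input=print print print then bool print $  — expand S ::= print
step 6: stack=$ A print bool then S S print  input=print print print then bool print $  — match print
step 7: stack=$ A print bool then S S  input=print print then bool print $  — expand S ::= print
step 8: stack=$ A print bool then S print  input=print print then bool print $  — match print
step 9: stack=$ A print bool then S  input=print then bool print $  — expand S ::= print
step 10: stack=$ A print bool then print  input=print then bool print $  — match print
step 11: stack=$ A print bool then  input=then bool print $  — match then
step 12: stack=$ A print bool  input=bool print $  — match bool
step 13: stack=$ A print  input=print $  — match print
step 14: stack=$ A  input=$  — expand A ::= ε
Accept reached after 14 steps.

14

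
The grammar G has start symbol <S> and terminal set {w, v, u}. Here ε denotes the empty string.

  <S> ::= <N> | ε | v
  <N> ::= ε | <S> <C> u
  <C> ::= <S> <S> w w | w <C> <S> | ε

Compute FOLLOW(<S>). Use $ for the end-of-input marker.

FIRST(<S>) = {ε, u, v, w}  (via <N>)
FIRST(<C>) = {ε, u, v, w}  (via <S> <S> w w)
FIRST(<N>) = {ε, u, v, w}  (via <S> <C> u)
FOLLOW(<S>) includes $ since <S> is the start symbol.
FOLLOW(<C>): in <N>::=<S> <C> u, <C> is followed by u with FIRST {u}; in <C>::=w <C> <S>, <C> is followed by <S> with FIRST {ε, u, v, w}; in <C>::=w <C> <S>, the suffix after <C> is nullable (adds nothing new). Thus FOLLOW(<C>) = {u, v, w}.
FOLLOW(<S>): in <N>::=<S> <C> u, <S> is followed by <C> u with FIRST {u, v, w}; in <C>::=<S> <S> w w (occurrence 1), <S> is followed by <S> w w with FIRST {u, v, w}; in <C>::=<S> <S> w w (occurrence 2), <S> is followed by w w with FIRST {w}; in <C>::=w <C> <S>, the suffix after <S> is empty, so FOLLOW(<S>) ⊇ FOLLOW(<C>) = {u, v, w}. Thus FOLLOW(<S>) = {$, u, v, w}.
FOLLOW(<N>): in <S>::=<N>, the suffix after <N> is empty, so FOLLOW(<N>) ⊇ FOLLOW(<S>) = {$, u, v, w}. Thus FOLLOW(<N>) = {$, u, v, w}.

{$, u, v, w}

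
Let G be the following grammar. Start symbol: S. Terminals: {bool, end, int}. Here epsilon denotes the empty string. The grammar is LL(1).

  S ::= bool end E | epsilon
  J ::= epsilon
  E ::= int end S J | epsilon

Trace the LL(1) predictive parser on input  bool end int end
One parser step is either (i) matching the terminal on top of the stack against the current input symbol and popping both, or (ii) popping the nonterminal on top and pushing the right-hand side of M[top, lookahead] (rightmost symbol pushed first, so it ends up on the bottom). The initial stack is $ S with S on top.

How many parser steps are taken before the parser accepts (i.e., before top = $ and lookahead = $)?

8

step 1: stack=$ S  input=bool end int end $  — expand S ::= bool end E
step 2: stack=$ E end bool  input=bool end int end $  — match bool
step 3: stack=$ E end  input=end int end $  — match end
step 4: stack=$ E  input=int end $  — expand E ::= int end S J
step 5: stack=$ J S end int  input=int end $  — match int
step 6: stack=$ J S end  input=end $  — match end
step 7: stack=$ J S  input=$  — expand S ::= epsilon
step 8: stack=$ J  input=$  — expand J ::= epsilon
Accept reached after 8 steps.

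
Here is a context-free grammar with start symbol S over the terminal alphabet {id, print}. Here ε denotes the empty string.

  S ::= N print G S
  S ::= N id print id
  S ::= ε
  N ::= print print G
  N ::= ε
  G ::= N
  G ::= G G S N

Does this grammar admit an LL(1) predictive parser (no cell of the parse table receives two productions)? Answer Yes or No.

No

FIRST(S) = {ε, id, print}
FIRST(N) = {ε, print}
FIRST(G) = {ε, id, print}
FOLLOW(S) = {$, id, print}
FOLLOW(N) = {$, id, print}
FOLLOW(G) = {$, id, print}
Cell M[G, $] receives both G ::= N and G ::= G G S N — the grammar is not LL(1).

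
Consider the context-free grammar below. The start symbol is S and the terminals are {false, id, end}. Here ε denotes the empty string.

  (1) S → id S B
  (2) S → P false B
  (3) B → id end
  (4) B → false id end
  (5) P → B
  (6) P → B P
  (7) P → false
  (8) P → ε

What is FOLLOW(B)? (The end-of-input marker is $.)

{$, false, id}

FIRST(B) = {false, id}
FIRST(P) = {ε, false, id}  (via B, B P)
FIRST(S) = {false, id}  (via P false B)
FOLLOW(S) includes $ since S is the start symbol.
FOLLOW(S): in S→id S B, S is followed by B with FIRST {false, id}. Thus FOLLOW(S) = {$, false, id}.
FOLLOW(P): in S→P false B, P is followed by false B with FIRST {false}; in P→B P, the suffix after P is empty (adds nothing new). Thus FOLLOW(P) = {false}.
FOLLOW(B): in S→id S B, the suffix after B is empty, so FOLLOW(B) ⊇ FOLLOW(S) = {$, false, id}; in S→P false B, the suffix after B is empty, so FOLLOW(B) ⊇ FOLLOW(S) = {$, false, id}; in P→B, the suffix after B is empty, so FOLLOW(B) ⊇ FOLLOW(P) = {false}; in P→B P, B is followed by P with FIRST {ε, false, id}; in P→B P, the suffix after B is nullable, so FOLLOW(B) ⊇ FOLLOW(P) = {false}. Thus FOLLOW(B) = {$, false, id}.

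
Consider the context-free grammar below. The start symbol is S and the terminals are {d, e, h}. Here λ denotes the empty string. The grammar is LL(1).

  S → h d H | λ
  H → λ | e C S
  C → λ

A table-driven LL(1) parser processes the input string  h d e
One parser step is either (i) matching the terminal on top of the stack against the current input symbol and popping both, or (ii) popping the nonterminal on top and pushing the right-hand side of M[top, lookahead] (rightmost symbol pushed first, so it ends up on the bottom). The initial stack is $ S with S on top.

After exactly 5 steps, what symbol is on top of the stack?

C

     Stack    Input    Action
  1  $ S      h d e $  expand S → h d H
  2  $ H d h  h d e $  match h
  3  $ H d    d e $    match d
  4  $ H      e $      expand H → e C S
  5  $ S C e  e $      match e
Stack after step 5: $ S C (top = C).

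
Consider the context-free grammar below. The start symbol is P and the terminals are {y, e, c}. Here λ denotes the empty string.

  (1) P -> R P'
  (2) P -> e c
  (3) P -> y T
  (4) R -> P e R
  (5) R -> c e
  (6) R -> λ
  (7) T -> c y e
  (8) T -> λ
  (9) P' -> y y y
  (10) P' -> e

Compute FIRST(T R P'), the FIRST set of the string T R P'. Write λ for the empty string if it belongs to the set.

FIRST(T) = {λ, c}
FIRST(P') = {e, y}
FIRST(P) = {c, e, y}  (via R P')
FIRST(R) = {λ, c, e, y}  (via P e R)
FIRST(T R P'): take FIRST of each symbol in turn, carrying on past any symbol whose FIRST contains λ; result {c, e, y}.

{c, e, y}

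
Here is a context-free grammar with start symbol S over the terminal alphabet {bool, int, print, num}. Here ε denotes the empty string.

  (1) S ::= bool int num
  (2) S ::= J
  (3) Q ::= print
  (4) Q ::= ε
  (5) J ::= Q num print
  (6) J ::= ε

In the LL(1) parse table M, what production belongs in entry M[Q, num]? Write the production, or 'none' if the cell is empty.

FIRST(Q): from Q::=print we get {print}; from Q::=ε we get {ε}. So FIRST(Q) = {ε, print}.
FIRST(J): from J::=Q num print we get {num, print}; from J::=ε we get {ε}. So FIRST(J) = {ε, num, print}.
FIRST(S): from S::=bool int num we get {bool}; from S::=J we get {ε, num, print}. So FIRST(S) = {ε, bool, num, print}.
FOLLOW(S) includes $ since S is the start symbol.
FOLLOW(Q): in J::=Q num print, Q is followed by num print with FIRST {num}. Thus FOLLOW(Q) = {num}.
For Q ::= print: FIRST(print) = {print}, so it goes in M[Q, t] for t ∈ {print}.
For Q ::= ε: FIRST(ε) = {ε}, so it goes in M[Q, t] for t ∈ {}; since ε ∈ FIRST, also for every t ∈ FOLLOW(Q) = {num}.

Q ::= ε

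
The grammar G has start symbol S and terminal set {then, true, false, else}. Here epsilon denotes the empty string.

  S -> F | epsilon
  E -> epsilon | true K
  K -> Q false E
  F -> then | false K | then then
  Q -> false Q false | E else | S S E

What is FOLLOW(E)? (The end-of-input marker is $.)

{$, else, false, then, true}

FIRST(E) = {epsilon, true}
FIRST(F) = {false, then}
FIRST(S) = {epsilon, false, then}  (via F)
FIRST(Q) = {epsilon, else, false, then, true}  (via E else, S S E)
FIRST(K) = {else, false, then, true}  (via Q false E)
FOLLOW(S) includes $ since S is the start symbol.
FOLLOW(Q): in K->Q false E, Q is followed by false E with FIRST {false}; in Q->false Q false, Q is followed by false with FIRST {false}. Thus FOLLOW(Q) = {false}.
FOLLOW(S): in Q->S S E (occurrence 1), S is followed by S E with FIRST {epsilon, false, then, true}; in Q->S S E (occurrence 1), the suffix after S is nullable, so FOLLOW(S) ⊇ FOLLOW(Q) = {false}; in Q->S S E (occurrence 2), S is followed by E with FIRST {epsilon, true}; in Q->S S E (occurrence 2), the suffix after S is nullable, so FOLLOW(S) ⊇ FOLLOW(Q) = {false}. Thus FOLLOW(S) = {$, false, then, true}.
FOLLOW(F): in S->F, the suffix after F is empty, so FOLLOW(F) ⊇ FOLLOW(S) = {$, false, then, true}. Thus FOLLOW(F) = {$, false, then, true}.
FOLLOW(E): in K->Q false E, the suffix after E is empty, so FOLLOW(E) ⊇ FOLLOW(K) = {$, else, false, then, true}; in Q->E else, E is followed by else with FIRST {else}; in Q->S S E, the suffix after E is empty, so FOLLOW(E) ⊇ FOLLOW(Q) = {false}. Thus FOLLOW(E) = {$, else, false, then, true}.
FOLLOW(K): in E->true K, the suffix after K is empty, so FOLLOW(K) ⊇ FOLLOW(E) = {$, else, false, then, true}; in F->false K, the suffix after K is empty, so FOLLOW(K) ⊇ FOLLOW(F) = {$, false, then, true}. Thus FOLLOW(K) = {$, else, false, then, true}.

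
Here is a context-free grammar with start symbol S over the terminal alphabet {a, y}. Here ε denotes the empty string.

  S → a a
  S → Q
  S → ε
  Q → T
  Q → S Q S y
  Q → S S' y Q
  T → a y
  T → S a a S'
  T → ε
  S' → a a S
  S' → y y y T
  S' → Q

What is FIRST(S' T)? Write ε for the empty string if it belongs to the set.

FIRST(S): from S→a a we get {a}; from S→Q we get {ε, a, y}; from S→ε we get {ε}. So FIRST(S) = {ε, a, y}.
FIRST(T): from T→a y we get {a}; from T→S a a S' we get {a, y}; from T→ε we get {ε}. So FIRST(T) = {ε, a, y}.
FIRST(Q): from Q→T we get {ε, a, y}; from Q→S Q S y we get {a, y}; from Q→S S' y Q we get {a, y}. So FIRST(Q) = {ε, a, y}.
FIRST(S'): from S'→a a S we get {a}; from S'→y y y T we get {y}; from S'→Q we get {ε, a, y}. So FIRST(S') = {ε, a, y}.
FIRST(S' T): take FIRST of each symbol in turn, carrying on past any symbol whose FIRST contains ε; result {ε, a, y}.

{ε, a, y}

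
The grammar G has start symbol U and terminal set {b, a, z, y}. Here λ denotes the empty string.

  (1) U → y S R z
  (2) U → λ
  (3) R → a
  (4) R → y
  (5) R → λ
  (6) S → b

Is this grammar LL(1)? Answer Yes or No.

FIRST(U) = {λ, y}
FIRST(R) = {λ, a, y}
FIRST(S) = {b}
FOLLOW(U) = {$}
FOLLOW(R) = {z}
FOLLOW(S) = {a, y, z}
Each cell of M receives at most one production.

Yes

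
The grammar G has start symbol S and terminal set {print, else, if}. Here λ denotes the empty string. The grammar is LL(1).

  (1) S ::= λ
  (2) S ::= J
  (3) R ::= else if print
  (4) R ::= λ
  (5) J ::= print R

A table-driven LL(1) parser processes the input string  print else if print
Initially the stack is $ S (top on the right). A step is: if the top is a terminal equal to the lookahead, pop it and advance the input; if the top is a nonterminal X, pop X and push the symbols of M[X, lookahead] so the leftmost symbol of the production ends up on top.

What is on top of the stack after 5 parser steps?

     Stack            Input                  Action
  1  $ S              print else if print $  expand S ::= J
  2  $ J              print else if print $  expand J ::= print R
  3  $ R print        print else if print $  match print
  4  $ R              else if print $        expand R ::= else if print
  5  $ print if else  else if print $        match else
Stack after step 5: $ print if (top = if).

if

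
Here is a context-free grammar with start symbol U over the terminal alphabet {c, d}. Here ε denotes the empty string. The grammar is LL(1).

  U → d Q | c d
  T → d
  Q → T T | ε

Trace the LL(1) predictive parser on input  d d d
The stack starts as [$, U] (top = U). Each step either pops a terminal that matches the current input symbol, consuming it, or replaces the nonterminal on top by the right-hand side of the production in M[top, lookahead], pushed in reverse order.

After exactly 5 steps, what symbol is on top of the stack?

T

     Stack  Input    Action
  1  $ U    d d d $  expand U → d Q
  2  $ Q d  d d d $  match d
  3  $ Q    d d $    expand Q → T T
  4  $ T T  d d $    expand T → d
  5  $ T d  d d $    match d
Stack after step 5: $ T (top = T).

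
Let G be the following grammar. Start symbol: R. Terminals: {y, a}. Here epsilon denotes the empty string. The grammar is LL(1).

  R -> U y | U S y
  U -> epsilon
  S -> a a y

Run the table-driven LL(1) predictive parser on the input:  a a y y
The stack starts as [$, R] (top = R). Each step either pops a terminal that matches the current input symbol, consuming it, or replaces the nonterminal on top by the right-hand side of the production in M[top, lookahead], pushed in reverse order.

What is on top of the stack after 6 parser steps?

step 1: stack=$ R  input=a a y y $  — expand R -> U S y
step 2: stack=$ y S U  input=a a y y $  — expand U -> epsilon
step 3: stack=$ y S  input=a a y y $  — expand S -> a a y
step 4: stack=$ y y a a  input=a a y y $  — match a
step 5: stack=$ y y a  input=a y y $  — match a
step 6: stack=$ y y  input=y y $  — match y
Stack after step 6: $ y (top = y).

y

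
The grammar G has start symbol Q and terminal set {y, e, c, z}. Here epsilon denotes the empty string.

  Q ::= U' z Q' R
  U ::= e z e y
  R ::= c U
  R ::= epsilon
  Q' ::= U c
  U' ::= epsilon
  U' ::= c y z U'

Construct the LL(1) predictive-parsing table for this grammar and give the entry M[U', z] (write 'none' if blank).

FIRST(U) = {e}
FIRST(R) = {epsilon, c}
FIRST(U') = {epsilon, c}
FIRST(Q) = {c, z}  (via U' z Q' R)
FIRST(Q') = {e}  (via U c)
FOLLOW(Q) includes $ since Q is the start symbol.
FOLLOW(U'): in Q::=U' z Q' R, U' is followed by z Q' R with FIRST {z}; in U'::=c y z U', the suffix after U' is empty (adds nothing new). Thus FOLLOW(U') = {z}.
For U' ::= epsilon: FIRST(epsilon) = {epsilon}, so it goes in M[U', t] for t ∈ {}; since epsilon ∈ FIRST, also for every t ∈ FOLLOW(U') = {z}.
For U' ::= c y z U': FIRST(c y z U') = {c}, so it goes in M[U', t] for t ∈ {c}.

U' ::= epsilon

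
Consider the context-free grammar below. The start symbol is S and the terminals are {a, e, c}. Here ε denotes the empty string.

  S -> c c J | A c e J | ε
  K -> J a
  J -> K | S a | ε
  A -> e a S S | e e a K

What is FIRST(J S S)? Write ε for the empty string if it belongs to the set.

{ε, a, c, e}

FIRST(A): from A->e a S S we get {e}; from A->e e a K we get {e}. So FIRST(A) = {e}.
FIRST(S): from S->c c J we get {c}; from S->A c e J we get {e}; from S->ε we get {ε}. So FIRST(S) = {ε, c, e}.
FIRST(K): from K->J a we get {a, c, e}. So FIRST(K) = {a, c, e}.
FIRST(J): from J->K we get {a, c, e}; from J->S a we get {a, c, e}; from J->ε we get {ε}. So FIRST(J) = {ε, a, c, e}.
FIRST(J S S): take FIRST of each symbol in turn, carrying on past any symbol whose FIRST contains ε; result {ε, a, c, e}.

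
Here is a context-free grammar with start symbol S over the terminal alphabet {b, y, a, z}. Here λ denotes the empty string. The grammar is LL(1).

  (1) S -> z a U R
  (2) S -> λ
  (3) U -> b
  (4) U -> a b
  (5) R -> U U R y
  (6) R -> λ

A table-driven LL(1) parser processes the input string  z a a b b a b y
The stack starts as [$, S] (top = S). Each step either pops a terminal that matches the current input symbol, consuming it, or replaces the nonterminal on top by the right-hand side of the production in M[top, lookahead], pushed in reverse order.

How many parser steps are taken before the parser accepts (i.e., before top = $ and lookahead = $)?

14

step 1: stack=$ S  input=z a a b b a b y $  — expand S -> z a U R
step 2: stack=$ R U a z  input=z a a b b a b y $  — match z
step 3: stack=$ R U a  input=a a b b a b y $  — match a
step 4: stack=$ R U  input=a b b a b y $  — expand U -> a b
step 5: stack=$ R b a  input=a b b a b y $  — match a
step 6: stack=$ R b  input=b b a b y $  — match b
step 7: stack=$ R  input=b a b y $  — expand R -> U U R y
step 8: stack=$ y R U U  input=b a b y $  — expand U -> b
step 9: stack=$ y R U b  input=b a b y $  — match b
step 10: stack=$ y R U  input=a b y $  — expand U -> a b
step 11: stack=$ y R b a  input=a b y $  — match a
step 12: stack=$ y R b  input=b y $  — match b
step 13: stack=$ y R  input=y $  — expand R -> λ
step 14: stack=$ y  input=y $  — match y
Accept reached after 14 steps.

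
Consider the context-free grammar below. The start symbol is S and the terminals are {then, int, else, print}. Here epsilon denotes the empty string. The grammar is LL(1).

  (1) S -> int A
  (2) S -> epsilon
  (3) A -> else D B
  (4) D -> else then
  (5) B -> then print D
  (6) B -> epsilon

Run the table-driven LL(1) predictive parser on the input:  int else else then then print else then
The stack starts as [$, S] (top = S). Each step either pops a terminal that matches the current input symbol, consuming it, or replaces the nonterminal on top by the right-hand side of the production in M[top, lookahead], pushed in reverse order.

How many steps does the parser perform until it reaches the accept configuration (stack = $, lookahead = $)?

13

      Stack           Input                                      Action
   1  $ S             int else else then then print else then $  expand S -> int A
   2  $ A int         int else else then then print else then $  match int
   3  $ A             else else then then print else then $      expand A -> else D B
   4  $ B D else      else else then then print else then $      match else
   5  $ B D           else then then print else then $           expand D -> else then
   6  $ B then else   else then then print else then $           match else
   7  $ B then        then then print else then $                match then
   8  $ B             then print else then $                     expand B -> then print D
   9  $ D print then  then print else then $                     match then
  10  $ D print       print else then $                          match print
  11  $ D             else then $                                expand D -> else then
  12  $ then else     else then $                                match else
  13  $ then          then $                                     match then
Accept reached after 13 steps.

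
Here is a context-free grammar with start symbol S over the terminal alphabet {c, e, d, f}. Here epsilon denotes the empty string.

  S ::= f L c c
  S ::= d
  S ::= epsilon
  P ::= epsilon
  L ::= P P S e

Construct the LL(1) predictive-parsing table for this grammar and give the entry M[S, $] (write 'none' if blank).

S ::= epsilon

FIRST(S) = {epsilon, d, f}
FIRST(P) = {epsilon}
FIRST(L) = {d, e, f}  (via P P S e)
FOLLOW(S) includes $ since S is the start symbol.
FOLLOW(S): in L::=P P S e, S is followed by e with FIRST {e}. Thus FOLLOW(S) = {$, e}.
For S ::= f L c c: FIRST(f L c c) = {f}, so it goes in M[S, t] for t ∈ {f}.
For S ::= d: FIRST(d) = {d}, so it goes in M[S, t] for t ∈ {d}.
For S ::= epsilon: FIRST(epsilon) = {epsilon}, so it goes in M[S, t] for t ∈ {}; since epsilon ∈ FIRST, also for every t ∈ FOLLOW(S) = {$, e}.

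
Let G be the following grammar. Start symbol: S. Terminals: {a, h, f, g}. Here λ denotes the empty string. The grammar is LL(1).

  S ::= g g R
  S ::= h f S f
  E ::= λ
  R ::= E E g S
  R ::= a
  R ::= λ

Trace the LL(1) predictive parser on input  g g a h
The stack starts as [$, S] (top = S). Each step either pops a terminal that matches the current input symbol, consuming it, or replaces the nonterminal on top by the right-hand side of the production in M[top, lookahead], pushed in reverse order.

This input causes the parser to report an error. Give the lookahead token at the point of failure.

     Stack    Input      Action
  1  $ S      g g a h $  expand S ::= g g R
  2  $ R g g  g g a h $  match g
  3  $ R g    g a h $    match g
  4  $ R      a h $      expand R ::= a
  5  $ a      a h $      match a
  6  $        h $        error: stack empty but input remains

h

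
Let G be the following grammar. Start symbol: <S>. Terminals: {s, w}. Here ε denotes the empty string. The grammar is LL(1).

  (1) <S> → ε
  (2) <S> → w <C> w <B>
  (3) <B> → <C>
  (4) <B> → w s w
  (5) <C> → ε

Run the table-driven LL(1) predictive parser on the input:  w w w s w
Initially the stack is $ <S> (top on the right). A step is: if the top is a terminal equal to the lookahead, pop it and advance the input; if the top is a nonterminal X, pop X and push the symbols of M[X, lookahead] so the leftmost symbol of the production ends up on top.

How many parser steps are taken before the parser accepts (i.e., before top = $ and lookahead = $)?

step 1: stack=$ <S>  input=w w w s w $  — expand <S> → w <C> w <B>
step 2: stack=$ <B> w <C> w  input=w w w s w $  — match w
step 3: stack=$ <B> w <C>  input=w w s w $  — expand <C> → ε
step 4: stack=$ <B> w  input=w w s w $  — match w
step 5: stack=$ <B>  input=w s w $  — expand <B> → w s w
step 6: stack=$ w s w  input=w s w $  — match w
step 7: stack=$ w s  input=s w $  — match s
step 8: stack=$ w  input=w $  — match w
Accept reached after 8 steps.

8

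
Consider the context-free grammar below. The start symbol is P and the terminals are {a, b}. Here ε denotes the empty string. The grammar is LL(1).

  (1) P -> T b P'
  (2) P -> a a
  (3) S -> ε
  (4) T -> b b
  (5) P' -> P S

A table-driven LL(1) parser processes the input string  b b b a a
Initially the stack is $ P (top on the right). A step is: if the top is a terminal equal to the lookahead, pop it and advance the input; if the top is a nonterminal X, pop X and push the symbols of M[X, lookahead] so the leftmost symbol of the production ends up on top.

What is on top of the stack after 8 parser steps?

a

step 1: stack=$ P  input=b b b a a $  — expand P -> T b P'
step 2: stack=$ P' b T  input=b b b a a $  — expand T -> b b
step 3: stack=$ P' b b b  input=b b b a a $  — match b
step 4: stack=$ P' b b  input=b b a a $  — match b
step 5: stack=$ P' b  input=b a a $  — match b
step 6: stack=$ P'  input=a a $  — expand P' -> P S
step 7: stack=$ S P  input=a a $  — expand P -> a a
step 8: stack=$ S a a  input=a a $  — match a
Stack after step 8: $ S a (top = a).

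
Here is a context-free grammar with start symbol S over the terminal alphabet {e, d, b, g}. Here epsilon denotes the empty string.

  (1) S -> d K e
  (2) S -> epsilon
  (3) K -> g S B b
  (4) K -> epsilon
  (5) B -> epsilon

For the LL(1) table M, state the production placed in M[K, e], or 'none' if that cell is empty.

K -> epsilon

FIRST(S): from S->d K e we get {d}; from S->epsilon we get {epsilon}. So FIRST(S) = {epsilon, d}.
FIRST(K): from K->g S B b we get {g}; from K->epsilon we get {epsilon}. So FIRST(K) = {epsilon, g}.
FIRST(B): from B->epsilon we get {epsilon}. So FIRST(B) = {epsilon}.
FOLLOW(S) includes $ since S is the start symbol.
FOLLOW(K): in S->d K e, K is followed by e with FIRST {e}. Thus FOLLOW(K) = {e}.
For K -> g S B b: FIRST(g S B b) = {g}, so it goes in M[K, t] for t ∈ {g}.
For K -> epsilon: FIRST(epsilon) = {epsilon}, so it goes in M[K, t] for t ∈ {}; since epsilon ∈ FIRST, also for every t ∈ FOLLOW(K) = {e}.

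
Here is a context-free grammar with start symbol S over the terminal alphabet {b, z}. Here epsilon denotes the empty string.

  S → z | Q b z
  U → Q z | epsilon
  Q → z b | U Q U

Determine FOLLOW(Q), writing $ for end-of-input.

FIRST(S): from S→z we get {z}; from S→Q b z we get {z}. So FIRST(S) = {z}.
FIRST(U): from U→Q z we get {z}; from U→epsilon we get {epsilon}. So FIRST(U) = {epsilon, z}.
FIRST(Q): from Q→z b we get {z}; from Q→U Q U we get {z}. So FIRST(Q) = {z}.
FOLLOW(S) includes $ since S is the start symbol.
FOLLOW(S): S appears on no right-hand side. Thus FOLLOW(S) = {$}.
FOLLOW(Q): in S→Q b z, Q is followed by b z with FIRST {b}; in U→Q z, Q is followed by z with FIRST {z}; in Q→U Q U, Q is followed by U with FIRST {epsilon, z}; in Q→U Q U, the suffix after Q is nullable (adds nothing new). Thus FOLLOW(Q) = {b, z}.
FOLLOW(U): in Q→U Q U (occurrence 1), U is followed by Q U with FIRST {z}; in Q→U Q U (occurrence 2), the suffix after U is empty, so FOLLOW(U) ⊇ FOLLOW(Q) = {b, z}. Thus FOLLOW(U) = {b, z}.

{b, z}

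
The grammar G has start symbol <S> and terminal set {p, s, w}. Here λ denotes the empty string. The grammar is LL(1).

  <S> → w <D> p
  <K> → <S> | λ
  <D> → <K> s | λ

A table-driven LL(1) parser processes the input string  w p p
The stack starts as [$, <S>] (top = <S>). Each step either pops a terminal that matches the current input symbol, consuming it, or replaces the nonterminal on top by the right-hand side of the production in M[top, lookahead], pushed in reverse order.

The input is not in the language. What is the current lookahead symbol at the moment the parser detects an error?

p

step 1: stack=$ <S>  input=w p p $  — expand <S> → w <D> p
step 2: stack=$ p <D> w  input=w p p $  — match w
step 3: stack=$ p <D>  input=p p $  — expand <D> → λ
step 4: stack=$ p  input=p p $  — match p
step 5: stack=$  input=p $  — error: stack empty but input remains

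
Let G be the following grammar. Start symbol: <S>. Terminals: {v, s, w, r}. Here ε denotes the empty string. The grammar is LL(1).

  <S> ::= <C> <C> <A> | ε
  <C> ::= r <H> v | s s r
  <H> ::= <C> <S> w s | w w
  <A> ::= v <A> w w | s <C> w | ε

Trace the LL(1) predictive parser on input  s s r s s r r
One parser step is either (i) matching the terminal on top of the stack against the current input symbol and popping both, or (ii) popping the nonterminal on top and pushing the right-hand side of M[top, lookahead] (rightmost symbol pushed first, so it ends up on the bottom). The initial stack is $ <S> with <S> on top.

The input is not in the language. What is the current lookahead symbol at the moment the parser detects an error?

r

step 1: stack=$ <S>  input=s s r s s r r $  — expand <S> ::= <C> <C> <A>
step 2: stack=$ <A> <C> <C>  input=s s r s s r r $  — expand <C> ::= s s r
step 3: stack=$ <A> <C> r s s  input=s s r s s r r $  — match s
step 4: stack=$ <A> <C> r s  input=s r s s r r $  — match s
step 5: stack=$ <A> <C> r  input=r s s r r $  — match r
step 6: stack=$ <A> <C>  input=s s r r $  — expand <C> ::= s s r
step 7: stack=$ <A> r s s  input=s s r r $  — match s
step 8: stack=$ <A> r s  input=s r r $  — match s
step 9: stack=$ <A> r  input=r r $  — match r
step 10: stack=$ <A>  input=r $  — error: M[<A>, r] is empty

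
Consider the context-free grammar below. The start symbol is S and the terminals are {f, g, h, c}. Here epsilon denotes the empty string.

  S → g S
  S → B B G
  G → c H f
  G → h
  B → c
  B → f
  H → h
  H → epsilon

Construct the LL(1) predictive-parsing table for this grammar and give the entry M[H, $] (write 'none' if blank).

none

FIRST(G): from G→c H f we get {c}; from G→h we get {h}. So FIRST(G) = {c, h}.
FIRST(B): from B→c we get {c}; from B→f we get {f}. So FIRST(B) = {c, f}.
FIRST(H): from H→h we get {h}; from H→epsilon we get {epsilon}. So FIRST(H) = {epsilon, h}.
FIRST(S): from S→g S we get {g}; from S→B B G we get {c, f}. So FIRST(S) = {c, f, g}.
FOLLOW(S) includes $ since S is the start symbol.
FOLLOW(H): in G→c H f, H is followed by f with FIRST {f}. Thus FOLLOW(H) = {f}.
For H → h: FIRST(h) = {h}, so it goes in M[H, t] for t ∈ {h}.
For H → epsilon: FIRST(epsilon) = {epsilon}, so it goes in M[H, t] for t ∈ {}; since epsilon ∈ FIRST, also for every t ∈ FOLLOW(H) = {f}.
None of these place a production in M[H, $].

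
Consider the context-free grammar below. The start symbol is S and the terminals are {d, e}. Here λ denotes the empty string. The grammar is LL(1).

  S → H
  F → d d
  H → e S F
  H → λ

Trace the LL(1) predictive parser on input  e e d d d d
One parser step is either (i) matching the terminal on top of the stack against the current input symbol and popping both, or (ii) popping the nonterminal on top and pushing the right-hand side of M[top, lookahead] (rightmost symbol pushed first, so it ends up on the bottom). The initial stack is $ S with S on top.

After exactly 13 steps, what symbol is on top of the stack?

d

step 1: stack=$ S  input=e e d d d d $  — expand S → H
step 2: stack=$ H  input=e e d d d d $  — expand H → e S F
step 3: stack=$ F S e  input=e e d d d d $  — match e
step 4: stack=$ F S  input=e d d d d $  — expand S → H
step 5: stack=$ F H  input=e d d d d $  — expand H → e S F
step 6: stack=$ F F S e  input=e d d d d $  — match e
step 7: stack=$ F F S  input=d d d d $  — expand S → H
step 8: stack=$ F F H  input=d d d d $  — expand H → λ
step 9: stack=$ F F  input=d d d d $  — expand F → d d
step 10: stack=$ F d d  input=d d d d $  — match d
step 11: stack=$ F d  input=d d d $  — match d
step 12: stack=$ F  input=d d $  — expand F → d d
step 13: stack=$ d d  input=d d $  — match d
Stack after step 13: $ d (top = d).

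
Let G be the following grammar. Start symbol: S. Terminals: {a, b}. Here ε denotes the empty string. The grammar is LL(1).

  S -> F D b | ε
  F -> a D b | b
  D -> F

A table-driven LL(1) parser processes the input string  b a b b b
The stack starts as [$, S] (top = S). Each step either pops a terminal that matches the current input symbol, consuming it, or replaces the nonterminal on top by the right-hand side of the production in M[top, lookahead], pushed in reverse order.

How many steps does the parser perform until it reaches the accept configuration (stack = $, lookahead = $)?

11

step 1: stack=$ S  input=b a b b b $  — expand S -> F D b
step 2: stack=$ b D F  input=b a b b b $  — expand F -> b
step 3: stack=$ b D b  input=b a b b b $  — match b
step 4: stack=$ b D  input=a b b b $  — expand D -> F
step 5: stack=$ b F  input=a b b b $  — expand F -> a D b
step 6: stack=$ b b D a  input=a b b b $  — match a
step 7: stack=$ b b D  input=b b b $  — expand D -> F
step 8: stack=$ b b F  input=b b b $  — expand F -> b
step 9: stack=$ b b b  input=b b b $  — match b
step 10: stack=$ b b  input=b b $  — match b
step 11: stack=$ b  input=b $  — match b
Accept reached after 11 steps.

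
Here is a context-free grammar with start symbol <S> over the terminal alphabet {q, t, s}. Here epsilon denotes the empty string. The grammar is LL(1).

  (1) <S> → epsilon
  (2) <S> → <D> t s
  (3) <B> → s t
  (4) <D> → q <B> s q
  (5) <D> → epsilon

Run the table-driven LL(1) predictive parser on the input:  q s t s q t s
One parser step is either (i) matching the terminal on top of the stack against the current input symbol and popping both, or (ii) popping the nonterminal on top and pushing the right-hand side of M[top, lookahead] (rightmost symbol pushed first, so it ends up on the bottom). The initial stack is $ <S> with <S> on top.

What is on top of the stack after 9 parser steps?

s

step 1: stack=$ <S>  input=q s t s q t s $  — expand <S> → <D> t s
step 2: stack=$ s t <D>  input=q s t s q t s $  — expand <D> → q <B> s q
step 3: stack=$ s t q s <B> q  input=q s t s q t s $  — match q
step 4: stack=$ s t q s <B>  input=s t s q t s $  — expand <B> → s t
step 5: stack=$ s t q s t s  input=s t s q t s $  — match s
step 6: stack=$ s t q s t  input=t s q t s $  — match t
step 7: stack=$ s t q s  input=s q t s $  — match s
step 8: stack=$ s t q  input=q t s $  — match q
step 9: stack=$ s t  input=t s $  — match t
Stack after step 9: $ s (top = s).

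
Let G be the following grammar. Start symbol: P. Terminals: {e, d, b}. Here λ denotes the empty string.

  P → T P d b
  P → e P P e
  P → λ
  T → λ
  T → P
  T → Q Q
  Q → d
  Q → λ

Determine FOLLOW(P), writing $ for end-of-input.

FIRST(Q): from Q→d we get {d}; from Q→λ we get {λ}. So FIRST(Q) = {λ, d}.
FIRST(P): from P→T P d b we get {d, e}; from P→e P P e we get {e}; from P→λ we get {λ}. So FIRST(P) = {λ, d, e}.
FIRST(T): from T→λ we get {λ}; from T→P we get {λ, d, e}; from T→Q Q we get {λ, d}. So FIRST(T) = {λ, d, e}.
FOLLOW(P) includes $ since P is the start symbol.
FOLLOW(T): in P→T P d b, T is followed by P d b with FIRST {d, e}. Thus FOLLOW(T) = {d, e}.
FOLLOW(P): in P→T P d b, P is followed by d b with FIRST {d}; in P→e P P e (occurrence 1), P is followed by P e with FIRST {d, e}; in P→e P P e (occurrence 2), P is followed by e with FIRST {e}; in T→P, the suffix after P is empty, so FOLLOW(P) ⊇ FOLLOW(T) = {d, e}. Thus FOLLOW(P) = {$, d, e}.
FOLLOW(Q): in T→Q Q (occurrence 1), Q is followed by Q with FIRST {λ, d}; in T→Q Q (occurrence 1), the suffix after Q is nullable, so FOLLOW(Q) ⊇ FOLLOW(T) = {d, e}; in T→Q Q (occurrence 2), the suffix after Q is empty, so FOLLOW(Q) ⊇ FOLLOW(T) = {d, e}. Thus FOLLOW(Q) = {d, e}.

{$, d, e}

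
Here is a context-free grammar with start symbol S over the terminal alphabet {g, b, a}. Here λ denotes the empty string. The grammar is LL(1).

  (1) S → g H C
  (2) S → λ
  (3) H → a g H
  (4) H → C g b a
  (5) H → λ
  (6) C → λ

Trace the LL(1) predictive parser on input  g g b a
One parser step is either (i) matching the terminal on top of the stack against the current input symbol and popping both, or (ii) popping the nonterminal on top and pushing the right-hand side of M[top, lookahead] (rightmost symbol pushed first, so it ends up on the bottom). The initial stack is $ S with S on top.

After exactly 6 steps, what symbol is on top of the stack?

a

     Stack        Input      Action
  1  $ S          g g b a $  expand S → g H C
  2  $ C H g      g g b a $  match g
  3  $ C H        g b a $    expand H → C g b a
  4  $ C a b g C  g b a $    expand C → λ
  5  $ C a b g    g b a $    match g
  6  $ C a b      b a $      match b
Stack after step 6: $ C a (top = a).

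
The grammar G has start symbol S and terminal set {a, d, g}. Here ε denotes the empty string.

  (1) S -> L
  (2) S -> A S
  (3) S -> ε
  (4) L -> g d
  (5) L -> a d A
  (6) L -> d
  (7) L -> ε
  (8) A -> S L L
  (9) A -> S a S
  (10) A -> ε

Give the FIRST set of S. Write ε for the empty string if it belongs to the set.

{ε, a, d, g}

FIRST(L) = {ε, a, d, g}
FIRST(S) = {ε, a, d, g}  (via L, A S)
FIRST(A) = {ε, a, d, g}  (via S L L, S a S)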